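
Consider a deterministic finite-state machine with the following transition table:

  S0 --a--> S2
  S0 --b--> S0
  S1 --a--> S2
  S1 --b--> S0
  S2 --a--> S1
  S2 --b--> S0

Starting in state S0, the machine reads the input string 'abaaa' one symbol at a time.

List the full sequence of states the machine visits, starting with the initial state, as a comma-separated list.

Start: S0
  read 'a': S0 --a--> S2
  read 'b': S2 --b--> S0
  read 'a': S0 --a--> S2
  read 'a': S2 --a--> S1
  read 'a': S1 --a--> S2

Answer: S0, S2, S0, S2, S1, S2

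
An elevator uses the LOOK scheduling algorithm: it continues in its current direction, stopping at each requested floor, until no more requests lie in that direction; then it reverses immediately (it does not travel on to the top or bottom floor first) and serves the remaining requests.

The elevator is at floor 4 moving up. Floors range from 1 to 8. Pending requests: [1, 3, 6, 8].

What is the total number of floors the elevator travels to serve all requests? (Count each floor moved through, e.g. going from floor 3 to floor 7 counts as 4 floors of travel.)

Answer: 11

Derivation:
Start at floor 4 moving up, LOOK stop order: [6, 8, 3, 1]
  4 → 6: |6-4| = 2, total = 2
  6 → 8: |8-6| = 2, total = 4
  8 → 3: |3-8| = 5, total = 9
  3 → 1: |1-3| = 2, total = 11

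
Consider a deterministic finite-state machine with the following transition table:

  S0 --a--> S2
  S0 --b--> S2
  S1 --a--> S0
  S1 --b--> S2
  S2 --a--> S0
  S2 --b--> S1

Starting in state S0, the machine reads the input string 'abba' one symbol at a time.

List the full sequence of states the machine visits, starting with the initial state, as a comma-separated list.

Start: S0
  read 'a': S0 --a--> S2
  read 'b': S2 --b--> S1
  read 'b': S1 --b--> S2
  read 'a': S2 --a--> S0

Answer: S0, S2, S1, S2, S0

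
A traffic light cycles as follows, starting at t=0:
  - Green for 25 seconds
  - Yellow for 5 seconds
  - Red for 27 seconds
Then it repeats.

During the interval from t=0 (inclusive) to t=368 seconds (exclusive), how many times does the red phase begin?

Cycle = 25+5+27 = 57s
red phase starts at t = k*57 + 30 for k=0,1,2,...
Need k*57+30 < 368 → k < 5.930
k ∈ {0, ..., 5} → 6 starts

Answer: 6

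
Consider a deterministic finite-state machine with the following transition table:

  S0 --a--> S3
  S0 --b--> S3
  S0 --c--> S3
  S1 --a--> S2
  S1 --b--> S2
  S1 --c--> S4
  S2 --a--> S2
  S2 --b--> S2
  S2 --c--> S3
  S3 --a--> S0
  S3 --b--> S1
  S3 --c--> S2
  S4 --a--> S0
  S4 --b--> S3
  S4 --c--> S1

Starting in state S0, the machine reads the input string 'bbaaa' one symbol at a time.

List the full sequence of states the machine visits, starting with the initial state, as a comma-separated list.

Start: S0
  read 'b': S0 --b--> S3
  read 'b': S3 --b--> S1
  read 'a': S1 --a--> S2
  read 'a': S2 --a--> S2
  read 'a': S2 --a--> S2

Answer: S0, S3, S1, S2, S2, S2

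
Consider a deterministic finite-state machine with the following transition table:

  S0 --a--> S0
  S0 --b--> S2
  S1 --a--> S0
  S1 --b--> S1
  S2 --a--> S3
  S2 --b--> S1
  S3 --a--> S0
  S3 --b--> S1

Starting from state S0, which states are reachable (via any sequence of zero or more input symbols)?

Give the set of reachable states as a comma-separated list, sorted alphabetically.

Answer: S0, S1, S2, S3

Derivation:
BFS from S0:
  visit S0: S0--a-->S0 (seen), S0--b-->S2 (new)
  visit S2: S2--a-->S3 (new), S2--b-->S1 (new)
  visit S3: S3--a-->S0 (seen), S3--b-->S1 (seen)
  visit S1: S1--a-->S0 (seen), S1--b-->S1 (seen)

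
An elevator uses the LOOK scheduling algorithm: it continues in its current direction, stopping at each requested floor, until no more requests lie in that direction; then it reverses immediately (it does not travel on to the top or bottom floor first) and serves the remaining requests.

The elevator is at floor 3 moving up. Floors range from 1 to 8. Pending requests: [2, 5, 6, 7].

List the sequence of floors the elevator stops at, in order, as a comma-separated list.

Answer: 5, 6, 7, 2

Derivation:
Current: 3, moving UP
Serve above first (ascending): [5, 6, 7]
Then reverse, serve below (descending): [2]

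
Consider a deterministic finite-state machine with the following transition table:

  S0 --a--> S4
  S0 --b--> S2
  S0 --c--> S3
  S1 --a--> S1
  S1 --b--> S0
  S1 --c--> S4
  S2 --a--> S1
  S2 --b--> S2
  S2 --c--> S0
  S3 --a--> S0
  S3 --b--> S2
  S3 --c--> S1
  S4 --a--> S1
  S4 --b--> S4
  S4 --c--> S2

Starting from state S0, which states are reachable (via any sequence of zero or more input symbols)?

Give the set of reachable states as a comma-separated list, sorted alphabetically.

Answer: S0, S1, S2, S3, S4

Derivation:
BFS from S0:
  visit S0: S0--a-->S4 (new), S0--b-->S2 (new), S0--c-->S3 (new)
  visit S4: S4--a-->S1 (new), S4--b-->S4 (seen), S4--c-->S2 (seen)
  visit S2: S2--a-->S1 (seen), S2--b-->S2 (seen), S2--c-->S0 (seen)
  visit S3: S3--a-->S0 (seen), S3--b-->S2 (seen), S3--c-->S1 (seen)
  visit S1: S1--a-->S1 (seen), S1--b-->S0 (seen), S1--c-->S4 (seen)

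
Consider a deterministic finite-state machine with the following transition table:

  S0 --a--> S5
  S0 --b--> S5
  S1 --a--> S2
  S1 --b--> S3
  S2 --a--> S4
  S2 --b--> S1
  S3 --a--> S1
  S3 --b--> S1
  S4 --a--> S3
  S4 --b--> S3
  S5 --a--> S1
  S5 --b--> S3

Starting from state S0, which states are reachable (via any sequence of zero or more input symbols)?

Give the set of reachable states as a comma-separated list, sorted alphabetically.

BFS from S0:
  visit S0: S0--a-->S5 (new), S0--b-->S5 (seen)
  visit S5: S5--a-->S1 (new), S5--b-->S3 (new)
  visit S1: S1--a-->S2 (new), S1--b-->S3 (seen)
  visit S3: S3--a-->S1 (seen), S3--b-->S1 (seen)
  visit S2: S2--a-->S4 (new), S2--b-->S1 (seen)
  visit S4: S4--a-->S3 (seen), S4--b-->S3 (seen)

Answer: S0, S1, S2, S3, S4, S5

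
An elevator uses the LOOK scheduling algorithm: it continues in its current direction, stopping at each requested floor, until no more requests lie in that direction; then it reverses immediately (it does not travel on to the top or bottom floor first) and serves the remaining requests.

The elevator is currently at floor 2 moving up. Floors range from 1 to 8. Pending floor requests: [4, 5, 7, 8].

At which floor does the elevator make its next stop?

Answer: 4

Derivation:
Current floor: 2, direction: up
Requests above: [4, 5, 7, 8]
Requests below: []
Moving up and requests lie above → nearest above is min([4, 5, 7, 8]) = 4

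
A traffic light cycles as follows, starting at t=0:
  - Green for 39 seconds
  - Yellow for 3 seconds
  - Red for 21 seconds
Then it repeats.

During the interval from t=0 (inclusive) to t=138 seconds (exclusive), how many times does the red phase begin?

Answer: 2

Derivation:
Cycle = 39+3+21 = 63s
red phase starts at t = k*63 + 42 for k=0,1,2,...
Need k*63+42 < 138 → k < 1.524
k ∈ {0, ..., 1} → 2 starts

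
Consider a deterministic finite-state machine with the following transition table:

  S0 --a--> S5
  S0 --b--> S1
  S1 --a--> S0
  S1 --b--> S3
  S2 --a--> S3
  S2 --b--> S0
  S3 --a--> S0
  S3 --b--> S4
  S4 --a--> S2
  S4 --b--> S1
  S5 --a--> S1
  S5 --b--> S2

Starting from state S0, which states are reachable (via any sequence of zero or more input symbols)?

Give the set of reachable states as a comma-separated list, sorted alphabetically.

Answer: S0, S1, S2, S3, S4, S5

Derivation:
BFS from S0:
  visit S0: S0--a-->S5 (new), S0--b-->S1 (new)
  visit S5: S5--a-->S1 (seen), S5--b-->S2 (new)
  visit S1: S1--a-->S0 (seen), S1--b-->S3 (new)
  visit S2: S2--a-->S3 (seen), S2--b-->S0 (seen)
  visit S3: S3--a-->S0 (seen), S3--b-->S4 (new)
  visit S4: S4--a-->S2 (seen), S4--b-->S1 (seen)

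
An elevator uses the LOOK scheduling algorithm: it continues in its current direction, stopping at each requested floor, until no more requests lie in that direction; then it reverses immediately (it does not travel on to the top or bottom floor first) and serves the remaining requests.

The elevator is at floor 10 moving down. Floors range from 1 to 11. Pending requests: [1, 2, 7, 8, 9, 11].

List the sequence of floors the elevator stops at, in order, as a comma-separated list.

Current: 10, moving DOWN
Serve below first (descending): [9, 8, 7, 2, 1]
Then reverse, serve above (ascending): [11]

Answer: 9, 8, 7, 2, 1, 11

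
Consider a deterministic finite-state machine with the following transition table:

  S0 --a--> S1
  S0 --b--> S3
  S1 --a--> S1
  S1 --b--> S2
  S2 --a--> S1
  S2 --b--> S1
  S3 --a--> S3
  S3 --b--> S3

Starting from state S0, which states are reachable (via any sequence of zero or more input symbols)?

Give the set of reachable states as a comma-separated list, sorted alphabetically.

BFS from S0:
  visit S0: S0--a-->S1 (new), S0--b-->S3 (new)
  visit S1: S1--a-->S1 (seen), S1--b-->S2 (new)
  visit S3: S3--a-->S3 (seen), S3--b-->S3 (seen)
  visit S2: S2--a-->S1 (seen), S2--b-->S1 (seen)

Answer: S0, S1, S2, S3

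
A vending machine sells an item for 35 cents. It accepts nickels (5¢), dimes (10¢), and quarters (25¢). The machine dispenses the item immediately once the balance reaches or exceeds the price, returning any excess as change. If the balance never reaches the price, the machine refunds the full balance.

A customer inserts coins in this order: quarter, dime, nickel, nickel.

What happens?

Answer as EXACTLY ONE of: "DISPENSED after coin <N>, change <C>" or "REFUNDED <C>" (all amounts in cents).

Price: 35¢
Coin 1 (quarter, 25¢): balance = 25¢
Coin 2 (dime, 10¢): balance = 35¢
  → balance >= price → DISPENSE, change = 35 - 35 = 0¢

Answer: DISPENSED after coin 2, change 0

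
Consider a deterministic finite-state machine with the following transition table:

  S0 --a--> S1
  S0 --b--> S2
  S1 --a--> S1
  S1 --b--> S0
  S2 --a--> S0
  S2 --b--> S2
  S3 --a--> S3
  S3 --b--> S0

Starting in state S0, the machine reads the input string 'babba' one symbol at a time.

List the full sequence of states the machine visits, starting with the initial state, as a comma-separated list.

Start: S0
  read 'b': S0 --b--> S2
  read 'a': S2 --a--> S0
  read 'b': S0 --b--> S2
  read 'b': S2 --b--> S2
  read 'a': S2 --a--> S0

Answer: S0, S2, S0, S2, S2, S0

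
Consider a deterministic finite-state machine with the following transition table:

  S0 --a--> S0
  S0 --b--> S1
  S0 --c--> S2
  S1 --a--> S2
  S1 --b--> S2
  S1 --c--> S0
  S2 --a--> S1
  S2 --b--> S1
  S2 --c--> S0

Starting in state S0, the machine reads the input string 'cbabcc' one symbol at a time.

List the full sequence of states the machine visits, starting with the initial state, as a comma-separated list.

Answer: S0, S2, S1, S2, S1, S0, S2

Derivation:
Start: S0
  read 'c': S0 --c--> S2
  read 'b': S2 --b--> S1
  read 'a': S1 --a--> S2
  read 'b': S2 --b--> S1
  read 'c': S1 --c--> S0
  read 'c': S0 --c--> S2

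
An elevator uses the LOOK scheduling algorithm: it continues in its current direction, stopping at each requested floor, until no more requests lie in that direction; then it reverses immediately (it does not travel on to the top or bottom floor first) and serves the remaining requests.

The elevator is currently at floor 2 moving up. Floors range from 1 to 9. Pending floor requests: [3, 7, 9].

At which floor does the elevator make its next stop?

Current floor: 2, direction: up
Requests above: [3, 7, 9]
Requests below: []
Moving up and requests lie above → nearest above is min([3, 7, 9]) = 3

Answer: 3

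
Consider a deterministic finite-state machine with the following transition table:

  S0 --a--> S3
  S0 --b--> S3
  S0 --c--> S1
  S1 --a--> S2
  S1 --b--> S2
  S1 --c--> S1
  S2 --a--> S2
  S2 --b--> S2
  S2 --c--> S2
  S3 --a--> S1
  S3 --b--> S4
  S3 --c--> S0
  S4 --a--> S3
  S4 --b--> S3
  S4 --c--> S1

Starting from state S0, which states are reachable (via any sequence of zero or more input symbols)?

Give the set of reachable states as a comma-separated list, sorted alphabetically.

Answer: S0, S1, S2, S3, S4

Derivation:
BFS from S0:
  visit S0: S0--a-->S3 (new), S0--b-->S3 (seen), S0--c-->S1 (new)
  visit S3: S3--a-->S1 (seen), S3--b-->S4 (new), S3--c-->S0 (seen)
  visit S1: S1--a-->S2 (new), S1--b-->S2 (seen), S1--c-->S1 (seen)
  visit S4: S4--a-->S3 (seen), S4--b-->S3 (seen), S4--c-->S1 (seen)
  visit S2: S2--a-->S2 (seen), S2--b-->S2 (seen), S2--c-->S2 (seen)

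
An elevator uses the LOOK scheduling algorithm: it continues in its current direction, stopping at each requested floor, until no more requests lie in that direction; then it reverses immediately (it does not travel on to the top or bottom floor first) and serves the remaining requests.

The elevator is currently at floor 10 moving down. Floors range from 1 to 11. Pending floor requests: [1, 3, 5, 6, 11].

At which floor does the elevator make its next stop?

Answer: 6

Derivation:
Current floor: 10, direction: down
Requests above: [11]
Requests below: [1, 3, 5, 6]
Moving down and requests lie below → nearest below is max([1, 3, 5, 6]) = 6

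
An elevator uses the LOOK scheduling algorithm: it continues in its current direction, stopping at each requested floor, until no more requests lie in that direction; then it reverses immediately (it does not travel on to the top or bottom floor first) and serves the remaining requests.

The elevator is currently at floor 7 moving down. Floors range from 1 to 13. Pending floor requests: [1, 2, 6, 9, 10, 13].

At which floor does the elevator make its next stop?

Current floor: 7, direction: down
Requests above: [9, 10, 13]
Requests below: [1, 2, 6]
Moving down and requests lie below → nearest below is max([1, 2, 6]) = 6

Answer: 6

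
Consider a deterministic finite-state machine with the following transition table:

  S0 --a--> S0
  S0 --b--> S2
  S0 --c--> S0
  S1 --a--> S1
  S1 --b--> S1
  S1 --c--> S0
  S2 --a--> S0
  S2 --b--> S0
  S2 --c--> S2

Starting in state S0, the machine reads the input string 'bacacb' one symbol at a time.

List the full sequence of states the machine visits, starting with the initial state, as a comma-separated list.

Start: S0
  read 'b': S0 --b--> S2
  read 'a': S2 --a--> S0
  read 'c': S0 --c--> S0
  read 'a': S0 --a--> S0
  read 'c': S0 --c--> S0
  read 'b': S0 --b--> S2

Answer: S0, S2, S0, S0, S0, S0, S2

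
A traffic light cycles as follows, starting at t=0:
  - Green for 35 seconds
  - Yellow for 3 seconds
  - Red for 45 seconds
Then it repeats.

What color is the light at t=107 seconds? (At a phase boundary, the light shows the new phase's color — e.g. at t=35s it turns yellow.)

Answer: green

Derivation:
Cycle length = 35 + 3 + 45 = 83s
t = 107, phase_t = 107 mod 83 = 24
24 < 35 (green end) → GREEN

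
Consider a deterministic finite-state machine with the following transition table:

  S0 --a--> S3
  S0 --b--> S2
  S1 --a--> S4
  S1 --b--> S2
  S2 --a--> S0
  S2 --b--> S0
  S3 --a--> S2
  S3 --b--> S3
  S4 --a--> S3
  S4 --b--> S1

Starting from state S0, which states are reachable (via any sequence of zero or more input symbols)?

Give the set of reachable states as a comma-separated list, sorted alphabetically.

Answer: S0, S2, S3

Derivation:
BFS from S0:
  visit S0: S0--a-->S3 (new), S0--b-->S2 (new)
  visit S3: S3--a-->S2 (seen), S3--b-->S3 (seen)
  visit S2: S2--a-->S0 (seen), S2--b-->S0 (seen)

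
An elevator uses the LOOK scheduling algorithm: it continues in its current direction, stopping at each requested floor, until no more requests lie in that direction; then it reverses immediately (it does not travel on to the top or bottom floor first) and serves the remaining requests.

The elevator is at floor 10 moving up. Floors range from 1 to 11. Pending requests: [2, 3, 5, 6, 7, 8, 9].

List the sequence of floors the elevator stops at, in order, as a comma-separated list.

Current: 10, moving UP
Serve above first (ascending): []
Then reverse, serve below (descending): [9, 8, 7, 6, 5, 3, 2]

Answer: 9, 8, 7, 6, 5, 3, 2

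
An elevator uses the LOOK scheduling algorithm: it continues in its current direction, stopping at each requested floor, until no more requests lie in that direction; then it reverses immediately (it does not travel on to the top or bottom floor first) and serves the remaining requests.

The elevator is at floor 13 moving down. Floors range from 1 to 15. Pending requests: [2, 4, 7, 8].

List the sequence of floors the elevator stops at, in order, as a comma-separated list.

Current: 13, moving DOWN
Serve below first (descending): [8, 7, 4, 2]
Then reverse, serve above (ascending): []

Answer: 8, 7, 4, 2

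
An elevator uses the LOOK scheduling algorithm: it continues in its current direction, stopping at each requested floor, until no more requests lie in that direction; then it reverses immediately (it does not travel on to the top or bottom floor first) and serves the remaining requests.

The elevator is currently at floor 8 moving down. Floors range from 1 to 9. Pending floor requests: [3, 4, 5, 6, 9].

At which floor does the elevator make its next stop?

Answer: 6

Derivation:
Current floor: 8, direction: down
Requests above: [9]
Requests below: [3, 4, 5, 6]
Moving down and requests lie below → nearest below is max([3, 4, 5, 6]) = 6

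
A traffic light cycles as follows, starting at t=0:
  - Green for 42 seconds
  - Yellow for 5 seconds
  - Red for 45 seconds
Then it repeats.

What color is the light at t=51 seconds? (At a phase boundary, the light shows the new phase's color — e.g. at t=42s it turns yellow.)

Cycle length = 42 + 5 + 45 = 92s
t = 51, phase_t = 51 mod 92 = 51
51 >= 47 → RED

Answer: red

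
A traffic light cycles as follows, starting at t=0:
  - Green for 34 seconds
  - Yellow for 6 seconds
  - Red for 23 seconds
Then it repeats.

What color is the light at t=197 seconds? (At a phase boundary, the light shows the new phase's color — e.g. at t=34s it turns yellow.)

Cycle length = 34 + 6 + 23 = 63s
t = 197, phase_t = 197 mod 63 = 8
8 < 34 (green end) → GREEN

Answer: green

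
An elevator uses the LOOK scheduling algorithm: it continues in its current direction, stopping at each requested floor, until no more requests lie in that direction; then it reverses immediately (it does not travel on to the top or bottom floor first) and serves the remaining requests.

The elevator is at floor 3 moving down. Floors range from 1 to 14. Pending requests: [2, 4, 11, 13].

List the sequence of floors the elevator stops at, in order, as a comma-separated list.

Answer: 2, 4, 11, 13

Derivation:
Current: 3, moving DOWN
Serve below first (descending): [2]
Then reverse, serve above (ascending): [4, 11, 13]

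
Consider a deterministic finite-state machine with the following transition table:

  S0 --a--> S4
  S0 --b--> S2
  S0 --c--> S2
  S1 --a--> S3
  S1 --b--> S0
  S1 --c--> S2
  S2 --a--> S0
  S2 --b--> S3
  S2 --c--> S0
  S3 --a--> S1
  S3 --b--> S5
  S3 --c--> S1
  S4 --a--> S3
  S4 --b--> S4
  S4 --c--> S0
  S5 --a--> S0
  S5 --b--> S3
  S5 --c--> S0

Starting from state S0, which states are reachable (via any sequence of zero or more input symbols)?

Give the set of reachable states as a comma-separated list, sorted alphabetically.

Answer: S0, S1, S2, S3, S4, S5

Derivation:
BFS from S0:
  visit S0: S0--a-->S4 (new), S0--b-->S2 (new), S0--c-->S2 (seen)
  visit S4: S4--a-->S3 (new), S4--b-->S4 (seen), S4--c-->S0 (seen)
  visit S2: S2--a-->S0 (seen), S2--b-->S3 (seen), S2--c-->S0 (seen)
  visit S3: S3--a-->S1 (new), S3--b-->S5 (new), S3--c-->S1 (seen)
  visit S1: S1--a-->S3 (seen), S1--b-->S0 (seen), S1--c-->S2 (seen)
  visit S5: S5--a-->S0 (seen), S5--b-->S3 (seen), S5--c-->S0 (seen)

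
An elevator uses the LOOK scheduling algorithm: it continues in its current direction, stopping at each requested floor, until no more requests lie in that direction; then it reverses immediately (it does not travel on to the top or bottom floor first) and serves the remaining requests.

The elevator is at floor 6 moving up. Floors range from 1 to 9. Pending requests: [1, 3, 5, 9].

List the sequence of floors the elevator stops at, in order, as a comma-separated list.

Current: 6, moving UP
Serve above first (ascending): [9]
Then reverse, serve below (descending): [5, 3, 1]

Answer: 9, 5, 3, 1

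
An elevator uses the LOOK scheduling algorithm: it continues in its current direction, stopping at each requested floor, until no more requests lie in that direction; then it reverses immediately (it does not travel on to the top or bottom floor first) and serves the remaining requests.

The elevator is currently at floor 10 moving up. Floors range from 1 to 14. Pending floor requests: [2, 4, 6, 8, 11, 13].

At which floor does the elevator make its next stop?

Current floor: 10, direction: up
Requests above: [11, 13]
Requests below: [2, 4, 6, 8]
Moving up and requests lie above → nearest above is min([11, 13]) = 11

Answer: 11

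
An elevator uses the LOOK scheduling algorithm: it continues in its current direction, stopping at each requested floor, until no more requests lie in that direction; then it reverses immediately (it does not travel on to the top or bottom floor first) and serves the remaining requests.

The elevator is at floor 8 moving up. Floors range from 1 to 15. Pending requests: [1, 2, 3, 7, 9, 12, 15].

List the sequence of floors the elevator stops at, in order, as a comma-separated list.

Current: 8, moving UP
Serve above first (ascending): [9, 12, 15]
Then reverse, serve below (descending): [7, 3, 2, 1]

Answer: 9, 12, 15, 7, 3, 2, 1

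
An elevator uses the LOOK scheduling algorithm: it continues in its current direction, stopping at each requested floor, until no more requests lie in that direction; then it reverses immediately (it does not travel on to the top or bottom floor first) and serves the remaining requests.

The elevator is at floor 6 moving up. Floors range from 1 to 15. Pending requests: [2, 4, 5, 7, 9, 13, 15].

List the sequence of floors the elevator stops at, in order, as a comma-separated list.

Answer: 7, 9, 13, 15, 5, 4, 2

Derivation:
Current: 6, moving UP
Serve above first (ascending): [7, 9, 13, 15]
Then reverse, serve below (descending): [5, 4, 2]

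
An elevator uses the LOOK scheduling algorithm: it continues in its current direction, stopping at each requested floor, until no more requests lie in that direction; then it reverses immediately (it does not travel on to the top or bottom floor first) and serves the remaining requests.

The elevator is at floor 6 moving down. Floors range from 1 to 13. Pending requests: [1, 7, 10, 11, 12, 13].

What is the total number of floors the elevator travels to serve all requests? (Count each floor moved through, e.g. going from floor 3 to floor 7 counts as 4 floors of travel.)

Start at floor 6 moving down, LOOK stop order: [1, 7, 10, 11, 12, 13]
  6 → 1: |1-6| = 5, total = 5
  1 → 7: |7-1| = 6, total = 11
  7 → 10: |10-7| = 3, total = 14
  10 → 11: |11-10| = 1, total = 15
  11 → 12: |12-11| = 1, total = 16
  12 → 13: |13-12| = 1, total = 17

Answer: 17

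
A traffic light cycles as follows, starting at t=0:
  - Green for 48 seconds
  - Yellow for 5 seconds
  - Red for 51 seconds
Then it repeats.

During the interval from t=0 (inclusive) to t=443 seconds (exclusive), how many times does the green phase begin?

Answer: 5

Derivation:
Cycle = 48+5+51 = 104s
green phase starts at t = k*104 + 0 for k=0,1,2,...
Need k*104+0 < 443 → k < 4.260
k ∈ {0, ..., 4} → 5 starts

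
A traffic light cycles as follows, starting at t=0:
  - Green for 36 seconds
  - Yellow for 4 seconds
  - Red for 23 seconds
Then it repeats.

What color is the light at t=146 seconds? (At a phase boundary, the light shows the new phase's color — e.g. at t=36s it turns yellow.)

Cycle length = 36 + 4 + 23 = 63s
t = 146, phase_t = 146 mod 63 = 20
20 < 36 (green end) → GREEN

Answer: green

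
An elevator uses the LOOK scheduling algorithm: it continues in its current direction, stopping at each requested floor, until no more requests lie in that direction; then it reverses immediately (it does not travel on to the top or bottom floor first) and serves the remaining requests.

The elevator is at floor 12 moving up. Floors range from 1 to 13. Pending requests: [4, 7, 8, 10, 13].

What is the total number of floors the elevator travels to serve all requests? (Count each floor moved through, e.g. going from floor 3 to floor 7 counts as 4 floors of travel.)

Answer: 10

Derivation:
Start at floor 12 moving up, LOOK stop order: [13, 10, 8, 7, 4]
  12 → 13: |13-12| = 1, total = 1
  13 → 10: |10-13| = 3, total = 4
  10 → 8: |8-10| = 2, total = 6
  8 → 7: |7-8| = 1, total = 7
  7 → 4: |4-7| = 3, total = 10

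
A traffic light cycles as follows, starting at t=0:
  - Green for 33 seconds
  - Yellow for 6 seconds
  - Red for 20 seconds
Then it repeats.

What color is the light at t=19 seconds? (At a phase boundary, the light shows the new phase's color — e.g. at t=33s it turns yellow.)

Answer: green

Derivation:
Cycle length = 33 + 6 + 20 = 59s
t = 19, phase_t = 19 mod 59 = 19
19 < 33 (green end) → GREEN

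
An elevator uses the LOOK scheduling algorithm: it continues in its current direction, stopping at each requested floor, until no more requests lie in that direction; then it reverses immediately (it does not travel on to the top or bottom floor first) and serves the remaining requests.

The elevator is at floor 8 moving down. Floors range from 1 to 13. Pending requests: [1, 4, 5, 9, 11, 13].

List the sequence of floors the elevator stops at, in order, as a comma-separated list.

Current: 8, moving DOWN
Serve below first (descending): [5, 4, 1]
Then reverse, serve above (ascending): [9, 11, 13]

Answer: 5, 4, 1, 9, 11, 13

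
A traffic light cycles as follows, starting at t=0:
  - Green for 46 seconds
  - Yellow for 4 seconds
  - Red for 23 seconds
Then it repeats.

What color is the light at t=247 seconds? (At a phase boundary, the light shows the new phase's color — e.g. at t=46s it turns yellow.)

Answer: green

Derivation:
Cycle length = 46 + 4 + 23 = 73s
t = 247, phase_t = 247 mod 73 = 28
28 < 46 (green end) → GREEN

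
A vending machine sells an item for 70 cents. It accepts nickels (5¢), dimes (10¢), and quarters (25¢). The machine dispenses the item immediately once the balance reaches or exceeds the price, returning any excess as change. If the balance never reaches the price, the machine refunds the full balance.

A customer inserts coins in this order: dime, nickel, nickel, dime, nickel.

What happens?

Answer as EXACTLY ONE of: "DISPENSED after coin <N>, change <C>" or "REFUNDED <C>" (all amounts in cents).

Answer: REFUNDED 35

Derivation:
Price: 70¢
Coin 1 (dime, 10¢): balance = 10¢
Coin 2 (nickel, 5¢): balance = 15¢
Coin 3 (nickel, 5¢): balance = 20¢
Coin 4 (dime, 10¢): balance = 30¢
Coin 5 (nickel, 5¢): balance = 35¢
All coins inserted, balance 35¢ < price 70¢ → REFUND 35¢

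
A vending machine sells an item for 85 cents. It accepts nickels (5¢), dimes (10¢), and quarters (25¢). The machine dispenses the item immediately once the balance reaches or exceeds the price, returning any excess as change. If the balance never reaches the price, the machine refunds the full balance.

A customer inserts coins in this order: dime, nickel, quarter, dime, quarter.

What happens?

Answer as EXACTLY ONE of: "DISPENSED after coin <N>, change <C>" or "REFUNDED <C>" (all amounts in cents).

Price: 85¢
Coin 1 (dime, 10¢): balance = 10¢
Coin 2 (nickel, 5¢): balance = 15¢
Coin 3 (quarter, 25¢): balance = 40¢
Coin 4 (dime, 10¢): balance = 50¢
Coin 5 (quarter, 25¢): balance = 75¢
All coins inserted, balance 75¢ < price 85¢ → REFUND 75¢

Answer: REFUNDED 75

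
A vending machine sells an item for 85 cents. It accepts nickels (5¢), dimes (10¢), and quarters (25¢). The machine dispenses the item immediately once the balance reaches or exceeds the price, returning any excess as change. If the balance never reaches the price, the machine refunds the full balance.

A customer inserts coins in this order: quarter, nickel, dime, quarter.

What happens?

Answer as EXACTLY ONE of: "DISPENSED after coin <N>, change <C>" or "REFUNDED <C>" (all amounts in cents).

Price: 85¢
Coin 1 (quarter, 25¢): balance = 25¢
Coin 2 (nickel, 5¢): balance = 30¢
Coin 3 (dime, 10¢): balance = 40¢
Coin 4 (quarter, 25¢): balance = 65¢
All coins inserted, balance 65¢ < price 85¢ → REFUND 65¢

Answer: REFUNDED 65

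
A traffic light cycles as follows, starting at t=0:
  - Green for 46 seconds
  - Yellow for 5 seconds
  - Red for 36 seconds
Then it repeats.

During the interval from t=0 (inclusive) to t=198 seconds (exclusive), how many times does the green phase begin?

Answer: 3

Derivation:
Cycle = 46+5+36 = 87s
green phase starts at t = k*87 + 0 for k=0,1,2,...
Need k*87+0 < 198 → k < 2.276
k ∈ {0, ..., 2} → 3 starts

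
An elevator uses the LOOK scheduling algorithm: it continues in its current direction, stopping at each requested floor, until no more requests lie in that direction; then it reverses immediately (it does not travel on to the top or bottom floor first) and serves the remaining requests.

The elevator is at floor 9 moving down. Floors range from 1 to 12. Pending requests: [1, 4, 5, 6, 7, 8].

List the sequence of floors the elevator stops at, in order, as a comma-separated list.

Current: 9, moving DOWN
Serve below first (descending): [8, 7, 6, 5, 4, 1]
Then reverse, serve above (ascending): []

Answer: 8, 7, 6, 5, 4, 1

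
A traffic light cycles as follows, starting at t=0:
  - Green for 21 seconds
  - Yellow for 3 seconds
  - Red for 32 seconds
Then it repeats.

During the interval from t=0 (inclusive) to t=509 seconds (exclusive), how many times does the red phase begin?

Cycle = 21+3+32 = 56s
red phase starts at t = k*56 + 24 for k=0,1,2,...
Need k*56+24 < 509 → k < 8.661
k ∈ {0, ..., 8} → 9 starts

Answer: 9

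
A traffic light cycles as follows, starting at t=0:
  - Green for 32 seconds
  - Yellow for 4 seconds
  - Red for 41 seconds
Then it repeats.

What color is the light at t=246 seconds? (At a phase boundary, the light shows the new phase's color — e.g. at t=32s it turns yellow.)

Cycle length = 32 + 4 + 41 = 77s
t = 246, phase_t = 246 mod 77 = 15
15 < 32 (green end) → GREEN

Answer: green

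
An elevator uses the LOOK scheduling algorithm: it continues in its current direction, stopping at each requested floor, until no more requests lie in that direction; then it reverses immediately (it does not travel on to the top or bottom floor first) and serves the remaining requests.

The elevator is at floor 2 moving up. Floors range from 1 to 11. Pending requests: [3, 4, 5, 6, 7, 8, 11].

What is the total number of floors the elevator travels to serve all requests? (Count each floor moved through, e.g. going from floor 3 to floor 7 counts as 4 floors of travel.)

Start at floor 2 moving up, LOOK stop order: [3, 4, 5, 6, 7, 8, 11]
  2 → 3: |3-2| = 1, total = 1
  3 → 4: |4-3| = 1, total = 2
  4 → 5: |5-4| = 1, total = 3
  5 → 6: |6-5| = 1, total = 4
  6 → 7: |7-6| = 1, total = 5
  7 → 8: |8-7| = 1, total = 6
  8 → 11: |11-8| = 3, total = 9

Answer: 9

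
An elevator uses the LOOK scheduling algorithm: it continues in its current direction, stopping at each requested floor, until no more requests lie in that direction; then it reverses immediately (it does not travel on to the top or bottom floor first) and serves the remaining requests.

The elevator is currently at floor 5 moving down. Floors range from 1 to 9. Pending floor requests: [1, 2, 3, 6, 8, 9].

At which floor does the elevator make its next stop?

Current floor: 5, direction: down
Requests above: [6, 8, 9]
Requests below: [1, 2, 3]
Moving down and requests lie below → nearest below is max([1, 2, 3]) = 3

Answer: 3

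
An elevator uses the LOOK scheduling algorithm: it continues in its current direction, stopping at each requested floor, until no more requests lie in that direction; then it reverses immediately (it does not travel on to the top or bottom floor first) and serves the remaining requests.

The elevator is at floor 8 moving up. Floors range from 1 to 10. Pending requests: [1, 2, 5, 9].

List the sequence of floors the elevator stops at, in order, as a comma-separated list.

Current: 8, moving UP
Serve above first (ascending): [9]
Then reverse, serve below (descending): [5, 2, 1]

Answer: 9, 5, 2, 1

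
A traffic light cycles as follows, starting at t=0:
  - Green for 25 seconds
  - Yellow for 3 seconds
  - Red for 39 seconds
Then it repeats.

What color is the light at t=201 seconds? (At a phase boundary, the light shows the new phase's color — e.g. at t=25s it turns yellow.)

Answer: green

Derivation:
Cycle length = 25 + 3 + 39 = 67s
t = 201, phase_t = 201 mod 67 = 0
0 < 25 (green end) → GREEN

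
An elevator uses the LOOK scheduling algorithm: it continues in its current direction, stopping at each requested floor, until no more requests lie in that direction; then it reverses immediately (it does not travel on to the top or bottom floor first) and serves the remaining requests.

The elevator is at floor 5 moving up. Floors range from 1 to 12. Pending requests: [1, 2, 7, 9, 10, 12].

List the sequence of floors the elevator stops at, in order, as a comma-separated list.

Answer: 7, 9, 10, 12, 2, 1

Derivation:
Current: 5, moving UP
Serve above first (ascending): [7, 9, 10, 12]
Then reverse, serve below (descending): [2, 1]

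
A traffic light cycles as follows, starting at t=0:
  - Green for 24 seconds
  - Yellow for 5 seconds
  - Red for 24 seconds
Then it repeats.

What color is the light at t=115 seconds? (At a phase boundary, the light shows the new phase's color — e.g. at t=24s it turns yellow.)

Cycle length = 24 + 5 + 24 = 53s
t = 115, phase_t = 115 mod 53 = 9
9 < 24 (green end) → GREEN

Answer: green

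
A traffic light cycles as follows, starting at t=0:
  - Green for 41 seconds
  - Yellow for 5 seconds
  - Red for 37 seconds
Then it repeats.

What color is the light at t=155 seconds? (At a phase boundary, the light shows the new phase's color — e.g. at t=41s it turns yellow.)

Cycle length = 41 + 5 + 37 = 83s
t = 155, phase_t = 155 mod 83 = 72
72 >= 46 → RED

Answer: red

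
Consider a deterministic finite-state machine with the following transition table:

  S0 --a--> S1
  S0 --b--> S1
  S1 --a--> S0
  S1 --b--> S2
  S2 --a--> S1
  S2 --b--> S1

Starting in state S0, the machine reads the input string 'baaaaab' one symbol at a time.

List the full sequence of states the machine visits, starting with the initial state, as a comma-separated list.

Answer: S0, S1, S0, S1, S0, S1, S0, S1

Derivation:
Start: S0
  read 'b': S0 --b--> S1
  read 'a': S1 --a--> S0
  read 'a': S0 --a--> S1
  read 'a': S1 --a--> S0
  read 'a': S0 --a--> S1
  read 'a': S1 --a--> S0
  read 'b': S0 --b--> S1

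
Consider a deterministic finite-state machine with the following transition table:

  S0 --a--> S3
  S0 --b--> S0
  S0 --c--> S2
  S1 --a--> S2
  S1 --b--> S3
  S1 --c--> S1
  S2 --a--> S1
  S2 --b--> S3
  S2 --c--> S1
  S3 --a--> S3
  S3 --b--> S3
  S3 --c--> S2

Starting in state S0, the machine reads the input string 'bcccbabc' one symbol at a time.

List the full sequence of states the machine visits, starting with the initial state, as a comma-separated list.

Start: S0
  read 'b': S0 --b--> S0
  read 'c': S0 --c--> S2
  read 'c': S2 --c--> S1
  read 'c': S1 --c--> S1
  read 'b': S1 --b--> S3
  read 'a': S3 --a--> S3
  read 'b': S3 --b--> S3
  read 'c': S3 --c--> S2

Answer: S0, S0, S2, S1, S1, S3, S3, S3, S2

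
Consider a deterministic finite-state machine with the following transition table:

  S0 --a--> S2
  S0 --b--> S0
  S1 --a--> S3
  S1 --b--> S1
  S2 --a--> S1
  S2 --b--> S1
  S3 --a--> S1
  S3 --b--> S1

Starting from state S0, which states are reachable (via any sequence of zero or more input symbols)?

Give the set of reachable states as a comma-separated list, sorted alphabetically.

BFS from S0:
  visit S0: S0--a-->S2 (new), S0--b-->S0 (seen)
  visit S2: S2--a-->S1 (new), S2--b-->S1 (seen)
  visit S1: S1--a-->S3 (new), S1--b-->S1 (seen)
  visit S3: S3--a-->S1 (seen), S3--b-->S1 (seen)

Answer: S0, S1, S2, S3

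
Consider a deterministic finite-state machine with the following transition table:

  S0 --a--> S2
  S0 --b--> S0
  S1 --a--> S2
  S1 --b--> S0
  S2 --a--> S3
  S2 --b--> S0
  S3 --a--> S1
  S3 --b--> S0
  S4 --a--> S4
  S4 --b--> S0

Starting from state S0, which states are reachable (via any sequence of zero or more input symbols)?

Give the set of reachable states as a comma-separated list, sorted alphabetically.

Answer: S0, S1, S2, S3

Derivation:
BFS from S0:
  visit S0: S0--a-->S2 (new), S0--b-->S0 (seen)
  visit S2: S2--a-->S3 (new), S2--b-->S0 (seen)
  visit S3: S3--a-->S1 (new), S3--b-->S0 (seen)
  visit S1: S1--a-->S2 (seen), S1--b-->S0 (seen)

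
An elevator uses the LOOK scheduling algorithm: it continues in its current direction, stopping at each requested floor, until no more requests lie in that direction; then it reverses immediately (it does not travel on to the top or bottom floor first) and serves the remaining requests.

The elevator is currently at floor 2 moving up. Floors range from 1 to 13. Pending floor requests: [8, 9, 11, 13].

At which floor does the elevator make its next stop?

Answer: 8

Derivation:
Current floor: 2, direction: up
Requests above: [8, 9, 11, 13]
Requests below: []
Moving up and requests lie above → nearest above is min([8, 9, 11, 13]) = 8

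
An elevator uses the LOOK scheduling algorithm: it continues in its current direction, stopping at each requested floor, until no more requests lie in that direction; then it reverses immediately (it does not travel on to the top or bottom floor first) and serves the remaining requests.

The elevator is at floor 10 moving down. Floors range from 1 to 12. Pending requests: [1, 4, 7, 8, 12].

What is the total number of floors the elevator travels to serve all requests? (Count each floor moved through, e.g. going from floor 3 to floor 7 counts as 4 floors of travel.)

Start at floor 10 moving down, LOOK stop order: [8, 7, 4, 1, 12]
  10 → 8: |8-10| = 2, total = 2
  8 → 7: |7-8| = 1, total = 3
  7 → 4: |4-7| = 3, total = 6
  4 → 1: |1-4| = 3, total = 9
  1 → 12: |12-1| = 11, total = 20

Answer: 20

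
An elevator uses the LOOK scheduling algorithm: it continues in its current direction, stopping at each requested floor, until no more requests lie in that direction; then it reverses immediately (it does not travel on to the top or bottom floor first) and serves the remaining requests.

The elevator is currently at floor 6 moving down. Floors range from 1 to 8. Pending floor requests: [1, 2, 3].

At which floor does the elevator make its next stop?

Answer: 3

Derivation:
Current floor: 6, direction: down
Requests above: []
Requests below: [1, 2, 3]
Moving down and requests lie below → nearest below is max([1, 2, 3]) = 3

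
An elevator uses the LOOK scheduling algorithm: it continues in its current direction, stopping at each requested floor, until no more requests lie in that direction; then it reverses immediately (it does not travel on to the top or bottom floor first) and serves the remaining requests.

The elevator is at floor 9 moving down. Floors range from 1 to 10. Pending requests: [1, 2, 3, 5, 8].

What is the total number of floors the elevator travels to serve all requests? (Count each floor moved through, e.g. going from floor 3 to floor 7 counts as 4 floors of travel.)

Answer: 8

Derivation:
Start at floor 9 moving down, LOOK stop order: [8, 5, 3, 2, 1]
  9 → 8: |8-9| = 1, total = 1
  8 → 5: |5-8| = 3, total = 4
  5 → 3: |3-5| = 2, total = 6
  3 → 2: |2-3| = 1, total = 7
  2 → 1: |1-2| = 1, total = 8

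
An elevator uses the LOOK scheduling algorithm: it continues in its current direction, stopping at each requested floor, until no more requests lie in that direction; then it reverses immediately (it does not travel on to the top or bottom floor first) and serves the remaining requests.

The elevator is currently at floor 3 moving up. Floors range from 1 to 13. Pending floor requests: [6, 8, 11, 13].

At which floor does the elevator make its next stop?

Answer: 6

Derivation:
Current floor: 3, direction: up
Requests above: [6, 8, 11, 13]
Requests below: []
Moving up and requests lie above → nearest above is min([6, 8, 11, 13]) = 6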